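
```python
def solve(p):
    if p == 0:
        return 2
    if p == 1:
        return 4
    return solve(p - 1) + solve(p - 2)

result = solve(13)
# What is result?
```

Build up from base cases: solve(0)=2, solve(1)=4, solve(2)=6, solve(3)=10, solve(4)=16, solve(5)=26, solve(6)=42, ..., solve(13)=1220

Answer: 1220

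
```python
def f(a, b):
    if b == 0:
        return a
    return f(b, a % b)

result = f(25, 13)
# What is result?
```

f(25, 13) -> f(13, 12) -> f(12, 1) -> f(1, 0) -> 1

Answer: 1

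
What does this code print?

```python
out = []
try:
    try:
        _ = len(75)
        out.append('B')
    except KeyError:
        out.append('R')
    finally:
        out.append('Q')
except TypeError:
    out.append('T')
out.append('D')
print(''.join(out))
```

Execution trace: 'Q' (finally) → 'T' (outer except TypeError) → 'D' (after the try/except). Output: QTD

Answer: QTD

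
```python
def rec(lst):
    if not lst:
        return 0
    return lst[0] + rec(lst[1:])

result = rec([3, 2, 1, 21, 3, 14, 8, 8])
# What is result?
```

3 + 2 + 1 + 21 + 3 + 14 + 8 + 8 + 0 = 60

Answer: 60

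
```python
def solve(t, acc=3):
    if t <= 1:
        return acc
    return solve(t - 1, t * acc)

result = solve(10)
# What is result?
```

Accumulator trace (n, acc): (10, 3) -> (9, 30) -> (8, 270) -> (7, 2160) -> (6, 15120) -> (5, 90720) -> (4, 453600) -> (3, 1814400) -> (2, 5443200) -> (1, 10886400) -> return 10886400

Answer: 10886400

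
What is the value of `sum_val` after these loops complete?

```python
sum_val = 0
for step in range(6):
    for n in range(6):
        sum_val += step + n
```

Sum of all step+n for step,n in 6x6
`sum_val` takes the values: 0 → 1 → 3 → 6 → 10 → 15 → 16 → 18 → 21 → 25 → 30 → 36 → 38 → 41 → 45 → 50 → 56 → 63 → 66 → 70 → 75 → 81 → 88 → 96 → 100 → 105 → 111 → 118 → 126 → 135 → 140 → 146 → 153 → 161 → 170 → 180

Answer: 180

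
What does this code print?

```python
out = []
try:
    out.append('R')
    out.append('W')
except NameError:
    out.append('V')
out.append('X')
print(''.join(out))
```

Execution trace: 'R' (try body) → 'W' (try body, no exception) → 'X' (after the try/except). Output: RWX

Answer: RWX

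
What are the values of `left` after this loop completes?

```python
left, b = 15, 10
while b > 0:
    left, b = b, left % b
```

GCD of 15 and 10
`left` takes the values: 15 → 10 → 5

Answer: 5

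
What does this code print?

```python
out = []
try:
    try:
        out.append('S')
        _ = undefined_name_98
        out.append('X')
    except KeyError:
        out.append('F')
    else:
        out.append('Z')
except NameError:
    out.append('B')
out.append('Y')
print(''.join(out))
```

Execution trace: 'S' (try body) → 'B' (outer except NameError) → 'Y' (after the try/except). Output: SBY

Answer: SBY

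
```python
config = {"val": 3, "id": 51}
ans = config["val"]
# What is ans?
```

Trace:
`config = {"val": 3, "id": 51}` → config = {'val': 3, 'id': 51}
`ans = config["val"]` → ans = 3
So ans = 3

Answer: 3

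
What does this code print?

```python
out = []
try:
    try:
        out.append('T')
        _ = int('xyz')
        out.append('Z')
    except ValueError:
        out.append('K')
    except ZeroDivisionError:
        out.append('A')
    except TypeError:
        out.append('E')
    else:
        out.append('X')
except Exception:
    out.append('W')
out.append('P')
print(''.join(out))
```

Execution trace: 'T' (inner try body) → 'K' (inner except ValueError) → 'P' (after the try/except). Output: TKP

Answer: TKP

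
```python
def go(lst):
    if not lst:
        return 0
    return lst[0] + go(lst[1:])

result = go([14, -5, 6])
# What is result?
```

14 + (-5) + 6 + 0 = 15

Answer: 15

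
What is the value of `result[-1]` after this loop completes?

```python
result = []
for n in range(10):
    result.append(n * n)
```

Last element of squares 0 to 9
`result` takes the values: [] → [0] → [0, 1] → [0, 1, 4] → [0, 1, 4, 9] → [0, 1, 4, 9, 16] → [0, 1, 4, 9, 16, 25] → [0, 1, 4, 9, 16, 25, 36] → [0, 1, 4, 9, 16, 25, 36, 49] → [0, 1, 4, 9, 16, 25, 36, 49, 64] → [0, 1, 4, 9, 16, 25, 36, 49, 64, 81]
So `result[-1]` = 81

Answer: 81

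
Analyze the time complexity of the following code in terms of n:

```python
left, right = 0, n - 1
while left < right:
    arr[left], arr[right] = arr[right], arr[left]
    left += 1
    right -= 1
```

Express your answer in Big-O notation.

This is In-place array reversal. Time complexity: O(n).

Answer: O(n)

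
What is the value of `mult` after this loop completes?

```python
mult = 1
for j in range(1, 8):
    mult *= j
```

7! = 5040
`mult` takes the values: 1 → 2 → 6 → 24 → 120 → 720 → 5040

Answer: 5040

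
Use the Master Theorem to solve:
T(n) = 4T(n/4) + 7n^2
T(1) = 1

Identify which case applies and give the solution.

a=4, b=4, f(n)=7n^2. log_4(4) = 1. Since c=2 > 1 and the regularity condition holds (4(n/4)^2 = (4/4^2)n^2 with 4/4^2 < 1), Case 3 applies: T(n) = Θ(f(n)) = O(n^2).

Answer: O(n^2) - Case 3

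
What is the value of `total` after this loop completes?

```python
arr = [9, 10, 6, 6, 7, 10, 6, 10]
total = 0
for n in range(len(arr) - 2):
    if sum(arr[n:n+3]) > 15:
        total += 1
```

Count windows with sum > 15
`total` takes the values: 0 → 1 → 2 → 3 → 4 → 5 → 6

Answer: 6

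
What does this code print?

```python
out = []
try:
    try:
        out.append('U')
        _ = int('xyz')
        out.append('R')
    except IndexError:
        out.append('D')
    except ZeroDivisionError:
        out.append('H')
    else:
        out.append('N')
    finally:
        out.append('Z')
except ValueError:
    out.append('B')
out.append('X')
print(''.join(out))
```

Execution trace: 'U' (try body) → 'Z' (finally) → 'B' (outer except ValueError) → 'X' (after the try/except). Output: UZBX

Answer: UZBX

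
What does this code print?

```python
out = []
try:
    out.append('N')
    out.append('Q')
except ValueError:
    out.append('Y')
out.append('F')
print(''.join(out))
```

Execution trace: 'N' (try body) → 'Q' (try body, no exception) → 'F' (after the try/except). Output: NQF

Answer: NQF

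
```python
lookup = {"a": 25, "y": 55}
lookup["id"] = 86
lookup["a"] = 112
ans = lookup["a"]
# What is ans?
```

Trace:
`lookup = {"a": 25, "y": 55}` → lookup = {'a': 25, 'y': 55}
`lookup["id"] = 86` → lookup = {'a': 25, 'y': 55, 'id': 86}
`lookup["a"] = 112` → lookup = {'a': 112, 'y': 55, 'id': 86}
`ans = lookup["a"]` → ans = 112
So ans = 112

Answer: 112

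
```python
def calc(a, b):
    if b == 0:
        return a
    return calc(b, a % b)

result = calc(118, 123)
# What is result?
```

calc(118, 123) -> calc(123, 118) -> calc(118, 5) -> calc(5, 3) -> calc(3, 2) -> calc(2, 1) -> calc(1, 0) -> 1

Answer: 1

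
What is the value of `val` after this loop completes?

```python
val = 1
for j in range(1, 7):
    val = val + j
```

Start at 1, add 1 through 6
`val` takes the values: 1 → 2 → 4 → 7 → 11 → 16 → 22

Answer: 22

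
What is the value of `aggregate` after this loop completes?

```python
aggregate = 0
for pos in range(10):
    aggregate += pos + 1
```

Start at 0, add 1 to 10 = 55
`aggregate` takes the values: 0 → 1 → 3 → 6 → 10 → 15 → 21 → 28 → 36 → 45 → 55

Answer: 55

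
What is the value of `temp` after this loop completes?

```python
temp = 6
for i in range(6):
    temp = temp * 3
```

Multiply by 3, 6 times: 6 * 3^6 = 4374
`temp` takes the values: 6 → 18 → 54 → 162 → 486 → 1458 → 4374

Answer: 4374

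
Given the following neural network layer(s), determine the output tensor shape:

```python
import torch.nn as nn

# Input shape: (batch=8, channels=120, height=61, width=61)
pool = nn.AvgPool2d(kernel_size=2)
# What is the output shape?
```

Input: (8, 120, 61, 61) -> Output: (8, 120, 30, 30)

Answer: (8, 120, 30, 30)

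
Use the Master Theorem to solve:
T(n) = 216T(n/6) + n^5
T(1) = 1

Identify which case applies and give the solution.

a=216, b=6, f(n)=n^5. log_6(216) = 3. Since c=5 > 3 and the regularity condition holds (216(n/6)^5 = (216/6^5)n^5 with 216/6^5 < 1), Case 3 applies: T(n) = Θ(f(n)) = O(n^5).

Answer: O(n^5) - Case 3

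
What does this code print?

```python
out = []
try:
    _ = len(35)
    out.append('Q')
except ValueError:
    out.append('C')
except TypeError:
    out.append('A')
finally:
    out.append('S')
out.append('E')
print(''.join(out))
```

Execution trace: 'A' (except TypeError) → 'S' (finally) → 'E' (after the try/except). Output: ASE

Answer: ASE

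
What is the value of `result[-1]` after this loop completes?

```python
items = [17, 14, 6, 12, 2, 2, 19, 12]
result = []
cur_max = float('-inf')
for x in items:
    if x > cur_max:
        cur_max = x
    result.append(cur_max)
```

Running max ends at 19
`result` takes the values: [] → [17] → [17, 17] → [17, 17, 17] → [17, 17, 17, 17] → [17, 17, 17, 17, 17] → [17, 17, 17, 17, 17, 17] → [17, 17, 17, 17, 17, 17, 19] → [17, 17, 17, 17, 17, 17, 19, 19]
So `result[-1]` = 19

Answer: 19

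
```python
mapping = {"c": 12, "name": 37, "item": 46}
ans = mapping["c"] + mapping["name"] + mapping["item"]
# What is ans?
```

Trace:
`mapping = {"c": 12, "name": 37, "item": 46}` → mapping = {'c': 12, 'name': 37, 'item': 46}
`ans = mapping["c"] + mapping["name"] + mapping["item"]` → ans = 95
So ans = 95

Answer: 95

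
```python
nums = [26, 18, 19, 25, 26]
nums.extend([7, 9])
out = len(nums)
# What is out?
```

Trace:
`nums = [26, 18, 19, 25, 26]` → nums = [26, 18, 19, 25, 26]
`nums.extend([7, 9])` → nums = [26, 18, 19, 25, 26, 7, 9]
`out = len(nums)` → out = 7
So out = 7

Answer: 7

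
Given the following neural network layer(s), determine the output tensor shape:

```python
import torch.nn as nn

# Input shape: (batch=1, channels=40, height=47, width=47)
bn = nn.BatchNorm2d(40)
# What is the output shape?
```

Input: (1, 40, 47, 47) -> Output: (1, 40, 47, 47)

Answer: (1, 40, 47, 47)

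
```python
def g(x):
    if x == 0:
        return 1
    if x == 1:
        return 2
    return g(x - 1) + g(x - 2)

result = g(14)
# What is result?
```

Build up from base cases: g(0)=1, g(1)=2, g(2)=3, g(3)=5, g(4)=8, g(5)=13, g(6)=21, ..., g(14)=987

Answer: 987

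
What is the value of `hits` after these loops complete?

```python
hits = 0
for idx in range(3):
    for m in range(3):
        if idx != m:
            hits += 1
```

3² - 3 (exclude diagonal)
`hits` takes the values: 0 → 1 → 2 → 3 → 4 → 5 → 6

Answer: 6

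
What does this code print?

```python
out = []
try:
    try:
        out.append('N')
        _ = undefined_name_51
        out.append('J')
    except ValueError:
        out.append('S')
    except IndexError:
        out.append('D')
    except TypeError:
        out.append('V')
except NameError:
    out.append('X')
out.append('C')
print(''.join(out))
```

Execution trace: 'N' (try body) → 'X' (outer except NameError) → 'C' (after the try/except). Output: NXC

Answer: NXC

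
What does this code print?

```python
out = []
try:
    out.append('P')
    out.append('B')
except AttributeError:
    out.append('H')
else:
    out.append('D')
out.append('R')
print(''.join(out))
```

Execution trace: 'P' (try body) → 'B' (try body, no exception) → 'D' (else) → 'R' (after the try/except). Output: PBDR

Answer: PBDR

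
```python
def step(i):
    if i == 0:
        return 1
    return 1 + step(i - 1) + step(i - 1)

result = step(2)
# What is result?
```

step(i) = 1 + 2·step(i-1), step(0)=1. Closed form: (1+1)·2^2 - 1 = 7.

Answer: 7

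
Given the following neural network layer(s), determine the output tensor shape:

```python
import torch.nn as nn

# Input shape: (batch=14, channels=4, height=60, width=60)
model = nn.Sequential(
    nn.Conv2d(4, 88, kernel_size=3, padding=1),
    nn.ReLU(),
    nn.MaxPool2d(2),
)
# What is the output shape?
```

Input: (14, 4, 60, 60) -> after Conv2d: (14, 88, 60, 60) -> after ReLU: (14, 88, 60, 60) -> Output: (14, 88, 30, 30)

Answer: (14, 88, 30, 30)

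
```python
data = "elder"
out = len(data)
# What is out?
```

Trace:
`data = "elder"` → data = 'elder'
`out = len(data)` → out = 5
So out = 5

Answer: 5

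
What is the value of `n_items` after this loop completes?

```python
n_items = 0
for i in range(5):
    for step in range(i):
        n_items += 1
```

Triangle number: 0+1+2+...+4
`n_items` takes the values: 0 → 1 → 2 → 3 → 4 → 5 → 6 → 7 → 8 → 9 → 10

Answer: 10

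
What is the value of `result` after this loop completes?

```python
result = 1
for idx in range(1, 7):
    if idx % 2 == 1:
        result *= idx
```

Product of odd numbers 1 to 6
`result` takes the values: 1 → 3 → 15

Answer: 15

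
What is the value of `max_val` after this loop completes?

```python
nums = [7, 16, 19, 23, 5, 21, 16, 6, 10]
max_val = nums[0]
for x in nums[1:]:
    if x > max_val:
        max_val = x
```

Maximum of [7, 16, 19, 23, 5, 21, 16, 6, 10]
`max_val` takes the values: 7 → 16 → 19 → 23

Answer: 23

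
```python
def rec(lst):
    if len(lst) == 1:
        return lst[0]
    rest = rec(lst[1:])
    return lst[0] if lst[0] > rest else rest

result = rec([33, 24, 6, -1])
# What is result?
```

Recursive max over [33, 24, 6, -1] = 33

Answer: 33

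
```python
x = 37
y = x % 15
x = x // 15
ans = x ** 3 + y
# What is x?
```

Trace:
`x = 37` → x = 37
`y = x % 15` → y = 7
`x = x // 15` → x = 2
`ans = x ** 3 + y` → ans = 15
So x = 2

Answer: 2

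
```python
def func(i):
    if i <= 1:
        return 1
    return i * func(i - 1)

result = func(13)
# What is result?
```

func(13) = 13 * 12 * 11 * 10 * 9 * 8 * 7 * 6 * 5 * 4 * 3 * 2 * 1 = 6227020800

Answer: 6227020800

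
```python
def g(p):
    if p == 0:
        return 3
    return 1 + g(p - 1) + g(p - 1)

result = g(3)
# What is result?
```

g(p) = 1 + 2·g(p-1), g(0)=3. Closed form: (3+1)·2^3 - 1 = 31.

Answer: 31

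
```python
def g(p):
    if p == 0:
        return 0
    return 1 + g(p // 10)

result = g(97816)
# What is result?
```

Count of digits of 97816: 5

Answer: 5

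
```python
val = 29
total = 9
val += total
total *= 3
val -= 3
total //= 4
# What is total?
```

Trace:
`val = 29` → val = 29
`total = 9` → total = 9
`val += total` → val = 38
`total *= 3` → total = 27
`val -= 3` → val = 35
`total //= 4` → total = 6
So total = 6

Answer: 6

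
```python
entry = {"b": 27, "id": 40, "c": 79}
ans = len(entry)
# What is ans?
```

Trace:
`entry = {"b": 27, "id": 40, "c": 79}` → entry = {'b': 27, 'id': 40, 'c': 79}
`ans = len(entry)` → ans = 3
So ans = 3

Answer: 3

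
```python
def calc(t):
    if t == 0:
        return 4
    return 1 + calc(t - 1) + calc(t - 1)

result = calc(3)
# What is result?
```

calc(t) = 1 + 2·calc(t-1), calc(0)=4. Closed form: (4+1)·2^3 - 1 = 39.

Answer: 39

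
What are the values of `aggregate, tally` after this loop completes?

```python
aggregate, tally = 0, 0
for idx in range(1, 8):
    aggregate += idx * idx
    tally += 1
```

Sum of squares and count
`aggregate, tally` takes the values: (0, 0) → (1, 0) → (1, 1) → (5, 1) → (5, 2) → (14, 2) → (14, 3) → (30, 3) → (30, 4) → (55, 4) → (55, 5) → (91, 5) → (91, 6) → (140, 6) → (140, 7)

Answer: 140, 7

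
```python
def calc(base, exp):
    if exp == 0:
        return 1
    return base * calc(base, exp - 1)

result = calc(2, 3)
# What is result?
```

calc(2, 3) = 2 * 2 * 2 = 8

Answer: 8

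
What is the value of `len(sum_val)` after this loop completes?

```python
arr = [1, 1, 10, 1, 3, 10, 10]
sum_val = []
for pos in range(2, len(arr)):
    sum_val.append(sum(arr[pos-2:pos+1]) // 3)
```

Number of 3-element averages
`sum_val` takes the values: [] → [4] → [4, 4] → [4, 4, 4] → [4, 4, 4, 4] → [4, 4, 4, 4, 7]
So `len(sum_val)` = 5

Answer: 5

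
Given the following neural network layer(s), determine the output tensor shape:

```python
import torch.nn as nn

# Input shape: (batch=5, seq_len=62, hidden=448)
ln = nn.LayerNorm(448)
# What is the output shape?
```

Input: (5, 62, 448) -> Output: (5, 62, 448)

Answer: (5, 62, 448)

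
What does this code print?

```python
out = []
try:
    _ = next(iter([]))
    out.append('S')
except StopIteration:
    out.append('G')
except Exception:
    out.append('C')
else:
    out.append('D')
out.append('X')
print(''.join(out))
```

Execution trace: 'G' (except StopIteration) → 'X' (after the try/except). Output: GX

Answer: GX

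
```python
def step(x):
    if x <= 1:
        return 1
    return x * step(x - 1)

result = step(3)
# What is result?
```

step(3) = 3 * 2 * 1 = 6

Answer: 6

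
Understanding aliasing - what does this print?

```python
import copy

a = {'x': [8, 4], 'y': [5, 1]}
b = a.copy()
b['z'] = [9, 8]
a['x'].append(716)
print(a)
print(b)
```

Key concept: shallow copy of dict with mutable values.
Step by step:
`a = {'x': [8, 4], 'y': [5, 1]}` → a = {'x': [8, 4], 'y': [5, 1]}
`b = a.copy()` → b = {'x': [8, 4], 'y': [5, 1]}
`b['z'] = [9, 8]` → b = {'x': [8, 4], 'y': [5, 1], 'z': [9, 8]}
`a['x'].append(716)` → a = {'x': [8, 4, 716], 'y': [5, 1]}; b = {'x': [8, 4, 716], 'y': [5, 1], 'z': [9, 8]}
`print(a)` → prints {'x': [8, 4, 716], 'y': [5, 1]}
`print(b)` → prints {'x': [8, 4, 716], 'y': [5, 1], 'z': [9, 8]}

Answer:
{'x': [8, 4, 716], 'y': [5, 1]}
{'x': [8, 4, 716], 'y': [5, 1], 'z': [9, 8]}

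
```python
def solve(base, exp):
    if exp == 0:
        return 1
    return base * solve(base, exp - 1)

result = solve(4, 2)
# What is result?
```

solve(4, 2) = 4 * 4 = 16

Answer: 16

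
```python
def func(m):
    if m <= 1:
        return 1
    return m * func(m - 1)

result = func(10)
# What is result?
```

func(10) = 10 * 9 * 8 * 7 * 6 * 5 * 4 * 3 * 2 * 1 = 3628800

Answer: 3628800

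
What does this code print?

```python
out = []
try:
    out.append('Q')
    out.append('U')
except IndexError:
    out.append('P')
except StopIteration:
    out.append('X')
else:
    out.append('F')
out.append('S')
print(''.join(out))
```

Execution trace: 'Q' (try body) → 'U' (try body, no exception) → 'F' (else) → 'S' (after the try/except). Output: QUFS

Answer: QUFS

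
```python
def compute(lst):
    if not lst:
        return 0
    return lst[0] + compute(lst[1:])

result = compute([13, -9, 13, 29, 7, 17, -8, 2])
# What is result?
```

13 + (-9) + 13 + 29 + 7 + 17 + (-8) + 2 + 0 = 64

Answer: 64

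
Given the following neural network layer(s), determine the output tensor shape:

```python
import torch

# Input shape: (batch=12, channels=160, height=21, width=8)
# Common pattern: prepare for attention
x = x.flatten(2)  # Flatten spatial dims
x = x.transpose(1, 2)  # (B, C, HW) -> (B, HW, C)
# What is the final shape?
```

Input: (12, 160, 21, 8) -> after flatten(2): (12, 160, 168) -> Output: (12, 168, 160)

Answer: (12, 168, 160)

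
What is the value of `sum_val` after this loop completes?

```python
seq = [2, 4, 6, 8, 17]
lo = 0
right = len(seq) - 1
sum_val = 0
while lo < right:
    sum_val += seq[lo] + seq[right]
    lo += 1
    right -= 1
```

Sum of pairs from ends
`sum_val` takes the values: 0 → 19 → 31

Answer: 31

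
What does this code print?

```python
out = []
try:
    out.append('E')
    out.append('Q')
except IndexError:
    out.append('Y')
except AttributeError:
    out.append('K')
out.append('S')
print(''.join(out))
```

Execution trace: 'E' (try body) → 'Q' (try body, no exception) → 'S' (after the try/except). Output: EQS

Answer: EQS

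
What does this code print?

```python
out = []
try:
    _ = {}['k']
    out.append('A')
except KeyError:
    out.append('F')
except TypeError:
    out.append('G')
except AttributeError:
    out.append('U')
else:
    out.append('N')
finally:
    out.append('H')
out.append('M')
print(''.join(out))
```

Execution trace: 'F' (except KeyError) → 'H' (finally) → 'M' (after the try/except). Output: FHM

Answer: FHM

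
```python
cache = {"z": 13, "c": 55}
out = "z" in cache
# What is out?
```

Trace:
`cache = {"z": 13, "c": 55}` → cache = {'z': 13, 'c': 55}
`out = "z" in cache` → out = True
So out = True

Answer: True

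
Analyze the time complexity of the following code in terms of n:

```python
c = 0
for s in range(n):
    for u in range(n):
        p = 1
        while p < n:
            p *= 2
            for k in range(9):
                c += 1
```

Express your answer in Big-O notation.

Each loop level contributes: n × n × log n × 1. Multiplying the contributions gives O(n^2 log n).

Answer: O(n^2 log n)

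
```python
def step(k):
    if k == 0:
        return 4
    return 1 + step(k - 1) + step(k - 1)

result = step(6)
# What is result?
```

step(k) = 1 + 2·step(k-1), step(0)=4. Closed form: (4+1)·2^6 - 1 = 319.

Answer: 319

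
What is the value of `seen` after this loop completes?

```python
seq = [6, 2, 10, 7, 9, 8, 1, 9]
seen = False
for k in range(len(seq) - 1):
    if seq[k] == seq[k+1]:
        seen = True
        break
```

Check consecutive duplicates in [6, 2, 10, 7, 9, 8, 1, 9]
`seen` takes the values: False

Answer: False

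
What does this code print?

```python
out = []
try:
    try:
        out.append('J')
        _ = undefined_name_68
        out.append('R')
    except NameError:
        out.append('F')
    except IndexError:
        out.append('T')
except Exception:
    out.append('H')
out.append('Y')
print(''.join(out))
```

Execution trace: 'J' (inner try body) → 'F' (inner except NameError) → 'Y' (after the try/except). Output: JFY

Answer: JFY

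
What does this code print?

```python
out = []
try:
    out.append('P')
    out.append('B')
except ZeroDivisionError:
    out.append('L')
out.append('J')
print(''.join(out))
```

Execution trace: 'P' (try body) → 'B' (try body, no exception) → 'J' (after the try/except). Output: PBJ

Answer: PBJ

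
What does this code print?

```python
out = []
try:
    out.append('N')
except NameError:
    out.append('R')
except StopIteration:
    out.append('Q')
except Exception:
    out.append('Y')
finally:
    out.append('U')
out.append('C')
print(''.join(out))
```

Execution trace: 'N' (try body, no exception) → 'U' (finally) → 'C' (after the try/except). Output: NUC

Answer: NUC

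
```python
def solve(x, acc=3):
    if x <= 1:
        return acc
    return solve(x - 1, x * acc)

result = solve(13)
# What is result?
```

Accumulator trace (n, acc): (13, 3) -> (12, 39) -> (11, 468) -> (10, 5148) -> (9, 51480) -> (8, 463320) -> (7, 3706560) -> (6, 25945920) -> (5, 155675520) -> (4, 778377600) -> (3, 3113510400) -> (2, 9340531200) -> (1, 18681062400) -> return 18681062400

Answer: 18681062400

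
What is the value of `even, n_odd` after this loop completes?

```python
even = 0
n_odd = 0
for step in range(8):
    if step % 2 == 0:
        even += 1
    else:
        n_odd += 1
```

Count evens and odds in range(8)
`even, n_odd` takes the values: (0, 0) → (1, 0) → (1, 1) → (2, 1) → (2, 2) → (3, 2) → (3, 3) → (4, 3) → (4, 4)

Answer: 4, 4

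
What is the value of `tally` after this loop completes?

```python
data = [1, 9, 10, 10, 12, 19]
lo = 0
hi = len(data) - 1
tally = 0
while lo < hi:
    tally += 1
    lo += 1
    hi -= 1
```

Iterations until pointers meet (list length 6)
`tally` takes the values: 0 → 1 → 2 → 3

Answer: 3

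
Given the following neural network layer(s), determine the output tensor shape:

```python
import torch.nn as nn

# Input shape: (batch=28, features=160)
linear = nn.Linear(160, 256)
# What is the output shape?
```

Input: (28, 160) -> Output: (28, 256)

Answer: (28, 256)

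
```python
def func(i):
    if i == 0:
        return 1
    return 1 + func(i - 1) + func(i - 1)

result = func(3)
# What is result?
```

func(i) = 1 + 2·func(i-1), func(0)=1. Closed form: (1+1)·2^3 - 1 = 15.

Answer: 15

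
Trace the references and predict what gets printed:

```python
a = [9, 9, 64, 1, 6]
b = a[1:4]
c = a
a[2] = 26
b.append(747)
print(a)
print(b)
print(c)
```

Key concept: slice vs alias.
Step by step:
`a = [9, 9, 64, 1, 6]` → a = [9, 9, 64, 1, 6]
`b = a[1:4]` → b = [9, 64, 1]
`c = a` → c = [9, 9, 64, 1, 6] (same object as a)
`a[2] = 26` → a = [9, 9, 26, 1, 6] (same object as c); c = [9, 9, 26, 1, 6] (same object as a)
`b.append(747)` → b = [9, 64, 1, 747]
`print(a)` → prints [9, 9, 26, 1, 6]
`print(b)` → prints [9, 64, 1, 747]
`print(c)` → prints [9, 9, 26, 1, 6]

Answer:
[9, 9, 26, 1, 6]
[9, 64, 1, 747]
[9, 9, 26, 1, 6]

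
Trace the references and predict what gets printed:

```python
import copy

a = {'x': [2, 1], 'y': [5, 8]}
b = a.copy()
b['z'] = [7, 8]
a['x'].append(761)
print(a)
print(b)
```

Key concept: shallow copy of dict with mutable values.
Step by step:
`a = {'x': [2, 1], 'y': [5, 8]}` → a = {'x': [2, 1], 'y': [5, 8]}
`b = a.copy()` → b = {'x': [2, 1], 'y': [5, 8]}
`b['z'] = [7, 8]` → b = {'x': [2, 1], 'y': [5, 8], 'z': [7, 8]}
`a['x'].append(761)` → a = {'x': [2, 1, 761], 'y': [5, 8]}; b = {'x': [2, 1, 761], 'y': [5, 8], 'z': [7, 8]}
`print(a)` → prints {'x': [2, 1, 761], 'y': [5, 8]}
`print(b)` → prints {'x': [2, 1, 761], 'y': [5, 8], 'z': [7, 8]}

Answer:
{'x': [2, 1, 761], 'y': [5, 8]}
{'x': [2, 1, 761], 'y': [5, 8], 'z': [7, 8]}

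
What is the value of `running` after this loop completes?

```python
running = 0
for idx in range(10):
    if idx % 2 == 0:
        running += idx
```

Sum of even numbers 0 to 9
`running` takes the values: 0 → 2 → 6 → 12 → 20

Answer: 20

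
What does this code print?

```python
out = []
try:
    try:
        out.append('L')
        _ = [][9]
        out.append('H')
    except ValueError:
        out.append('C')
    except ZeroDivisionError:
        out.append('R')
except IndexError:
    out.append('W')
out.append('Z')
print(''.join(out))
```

Execution trace: 'L' (try body) → 'W' (outer except IndexError) → 'Z' (after the try/except). Output: LWZ

Answer: LWZ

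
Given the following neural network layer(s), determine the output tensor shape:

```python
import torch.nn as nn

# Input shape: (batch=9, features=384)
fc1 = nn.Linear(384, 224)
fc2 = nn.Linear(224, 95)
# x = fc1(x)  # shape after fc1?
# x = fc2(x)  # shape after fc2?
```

Input: (9, 384) -> after fc1: (9, 224) -> Output: (9, 95)

Answer: (9, 95)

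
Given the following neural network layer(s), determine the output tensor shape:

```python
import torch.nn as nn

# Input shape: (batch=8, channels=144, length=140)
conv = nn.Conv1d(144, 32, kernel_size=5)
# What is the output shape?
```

Input: (8, 144, 140) -> Output: (8, 32, 136)

Answer: (8, 32, 136)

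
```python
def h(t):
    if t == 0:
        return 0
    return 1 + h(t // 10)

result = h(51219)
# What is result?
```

Count of digits of 51219: 5

Answer: 5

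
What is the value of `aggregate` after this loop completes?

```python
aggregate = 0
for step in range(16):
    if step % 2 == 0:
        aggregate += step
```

Sum of even numbers 0 to 15
`aggregate` takes the values: 0 → 2 → 6 → 12 → 20 → 30 → 42 → 56

Answer: 56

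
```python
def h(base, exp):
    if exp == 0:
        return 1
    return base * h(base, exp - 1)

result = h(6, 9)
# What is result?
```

h(6, 9) = 6 * 6 * 6 * 6 * 6 * 6 * 6 * 6 * 6 = 10077696

Answer: 10077696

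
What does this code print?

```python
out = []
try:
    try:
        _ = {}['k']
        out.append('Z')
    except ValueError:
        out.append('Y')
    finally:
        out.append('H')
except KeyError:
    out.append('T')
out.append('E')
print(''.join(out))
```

Execution trace: 'H' (finally) → 'T' (outer except KeyError) → 'E' (after the try/except). Output: HTE

Answer: HTE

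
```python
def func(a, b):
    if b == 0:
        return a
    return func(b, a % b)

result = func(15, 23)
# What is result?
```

func(15, 23) -> func(23, 15) -> func(15, 8) -> func(8, 7) -> func(7, 1) -> func(1, 0) -> 1

Answer: 1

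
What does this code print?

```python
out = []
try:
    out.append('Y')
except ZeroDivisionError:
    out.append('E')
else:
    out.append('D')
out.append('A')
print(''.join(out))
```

Execution trace: 'Y' (try body, no exception) → 'D' (else) → 'A' (after the try/except). Output: YDA

Answer: YDA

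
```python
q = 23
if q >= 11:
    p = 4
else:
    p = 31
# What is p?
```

Trace:
`q = 23` → q = 23
`if q >= 11: ...` → q >= 11 is True → p = 4
So p = 4

Answer: 4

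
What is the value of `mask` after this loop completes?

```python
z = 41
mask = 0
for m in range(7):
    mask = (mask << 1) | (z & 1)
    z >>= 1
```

Reverse lowest 7 bits of 41
`mask` takes the values: 0 → 1 → 2 → 4 → 9 → 18 → 37 → 74

Answer: 74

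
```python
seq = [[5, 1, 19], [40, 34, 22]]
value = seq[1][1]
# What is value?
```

Trace:
`seq = [[5, 1, 19], [40, 34, 22]]` → seq = [[5, 1, 19], [40, 34, 22]]
`value = seq[1][1]` → value = 34
So value = 34

Answer: 34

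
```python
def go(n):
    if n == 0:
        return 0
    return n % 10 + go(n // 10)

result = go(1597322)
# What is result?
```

Sum of digits of 1597322: 2 + 2 + 3 + 7 + 9 + 5 + 1 = 29

Answer: 29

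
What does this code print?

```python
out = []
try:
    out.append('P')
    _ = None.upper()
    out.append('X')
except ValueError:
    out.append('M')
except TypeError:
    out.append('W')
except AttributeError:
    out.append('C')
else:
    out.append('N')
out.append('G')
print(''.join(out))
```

Execution trace: 'P' (try body) → 'C' (except AttributeError) → 'G' (after the try/except). Output: PCG

Answer: PCG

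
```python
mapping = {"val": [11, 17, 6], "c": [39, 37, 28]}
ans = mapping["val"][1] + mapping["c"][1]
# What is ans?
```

Trace:
`mapping = {"val": [11, 17, 6], "c": [39, 37, 28]}` → mapping = {'val': [11, 17, 6], 'c': [39, 37, 28]}
`ans = mapping["val"][1] + mapping["c"][1]` → ans = 54
So ans = 54

Answer: 54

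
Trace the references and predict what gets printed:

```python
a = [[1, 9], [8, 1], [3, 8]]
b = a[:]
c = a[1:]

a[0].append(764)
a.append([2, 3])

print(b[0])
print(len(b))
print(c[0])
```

Key concept: slice with nested mutation.
Step by step:
`a = [[1, 9], [8, 1], [3, 8]]` → a = [[1, 9], [8, 1], [3, 8]]
`b = a[:]` → b = [[1, 9], [8, 1], [3, 8]]
`c = a[1:]` → c = [[8, 1], [3, 8]]
`a[0].append(764)` → a = [[1, 9, 764], [8, 1], [3, 8]]; b = [[1, 9, 764], [8, 1], [3, 8]]
`a.append([2, 3])` → a = [[1, 9, 764], [8, 1], [3, 8], [2, 3]]
`print(b[0])` → prints [1, 9, 764]
`print(len(b))` → prints 3
`print(c[0])` → prints [8, 1]

Answer:
[1, 9, 764]
3
[8, 1]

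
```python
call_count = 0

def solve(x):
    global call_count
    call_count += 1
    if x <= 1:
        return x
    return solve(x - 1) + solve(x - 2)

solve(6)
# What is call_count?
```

Calls(x) = 1 + Calls(x-1) + Calls(x-2); Calls(0)=Calls(1)=1. For x=6 this gives 25.

Answer: 25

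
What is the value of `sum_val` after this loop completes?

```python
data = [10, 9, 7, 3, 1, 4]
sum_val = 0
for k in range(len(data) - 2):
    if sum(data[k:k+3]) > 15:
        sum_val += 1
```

Count windows with sum > 15
`sum_val` takes the values: 0 → 1 → 2

Answer: 2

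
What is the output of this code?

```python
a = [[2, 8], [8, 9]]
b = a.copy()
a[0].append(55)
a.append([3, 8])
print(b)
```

Key concept: shallow copy with nested lists.
Step by step:
`a = [[2, 8], [8, 9]]` → a = [[2, 8], [8, 9]]
`b = a.copy()` → b = [[2, 8], [8, 9]]
`a[0].append(55)` → a = [[2, 8, 55], [8, 9]]; b = [[2, 8, 55], [8, 9]]
`a.append([3, 8])` → a = [[2, 8, 55], [8, 9], [3, 8]]
`print(b)` → prints [[2, 8, 55], [8, 9]]

Answer: [[2, 8, 55], [8, 9]]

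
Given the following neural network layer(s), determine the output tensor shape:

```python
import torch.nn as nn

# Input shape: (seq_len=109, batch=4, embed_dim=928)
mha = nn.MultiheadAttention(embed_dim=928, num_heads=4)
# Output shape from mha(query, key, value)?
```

Input: (109, 4, 928) -> Output: (109, 4, 928)

Answer: (109, 4, 928)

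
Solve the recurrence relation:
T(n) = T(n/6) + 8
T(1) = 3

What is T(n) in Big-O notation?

Each step divides n by 6 and adds 8. After log_6(n) steps we reach T(1)=3. So T(n) = 8·log_6(n) + 3 = O(log n).

Answer: O(log n)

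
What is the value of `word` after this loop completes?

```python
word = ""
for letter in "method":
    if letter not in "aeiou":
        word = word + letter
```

Remove vowels from 'method'
`word` takes the values: "" → "m" → "mt" → "mth" → "mthd"

Answer: "mthd"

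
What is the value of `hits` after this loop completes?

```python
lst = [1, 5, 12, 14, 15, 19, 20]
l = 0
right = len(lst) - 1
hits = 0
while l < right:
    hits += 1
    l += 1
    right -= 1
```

Iterations until pointers meet (list length 7)
`hits` takes the values: 0 → 1 → 2 → 3

Answer: 3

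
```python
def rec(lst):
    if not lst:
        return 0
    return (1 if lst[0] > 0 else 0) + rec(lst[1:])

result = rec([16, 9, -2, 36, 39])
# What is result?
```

Count of positive elements in [16, 9, -2, 36, 39] = 4

Answer: 4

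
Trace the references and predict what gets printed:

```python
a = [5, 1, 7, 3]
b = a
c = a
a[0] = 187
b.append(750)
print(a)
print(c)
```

Key concept: multiple aliases.
Step by step:
`a = [5, 1, 7, 3]` → a = [5, 1, 7, 3]
`b = a` → b = [5, 1, 7, 3] (same object as a)
`c = a` → c = [5, 1, 7, 3] (same object as a, b)
`a[0] = 187` → a = [187, 1, 7, 3] (same object as b, c); b = [187, 1, 7, 3] (same object as a, c); c = [187, 1, 7, 3] (same object as a, b)
`b.append(750)` → a = [187, 1, 7, 3, 750] (same object as b, c); b = [187, 1, 7, 3, 750] (same object as a, c); c = [187, 1, 7, 3, 750] (same object as a, b)
`print(a)` → prints [187, 1, 7, 3, 750]
`print(c)` → prints [187, 1, 7, 3, 750]

Answer:
[187, 1, 7, 3, 750]
[187, 1, 7, 3, 750]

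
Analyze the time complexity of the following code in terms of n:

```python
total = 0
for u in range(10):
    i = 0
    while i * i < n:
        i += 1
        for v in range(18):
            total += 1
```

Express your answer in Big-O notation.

Each loop level contributes: 1 × √n × 1. Multiplying the contributions gives O(√n).

Answer: O(√n)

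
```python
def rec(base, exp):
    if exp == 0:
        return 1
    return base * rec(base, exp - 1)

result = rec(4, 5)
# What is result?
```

rec(4, 5) = 4 * 4 * 4 * 4 * 4 = 1024

Answer: 1024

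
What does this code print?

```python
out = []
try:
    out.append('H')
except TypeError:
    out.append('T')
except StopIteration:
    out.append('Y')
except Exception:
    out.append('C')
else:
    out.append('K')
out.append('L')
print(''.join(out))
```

Execution trace: 'H' (try body, no exception) → 'K' (else) → 'L' (after the try/except). Output: HKL

Answer: HKL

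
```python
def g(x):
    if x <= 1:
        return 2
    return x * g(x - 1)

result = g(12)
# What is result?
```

g(12) = 12 * 11 * 10 * 9 * 8 * 7 * 6 * 5 * 4 * 3 * 2 * 2 = 958003200

Answer: 958003200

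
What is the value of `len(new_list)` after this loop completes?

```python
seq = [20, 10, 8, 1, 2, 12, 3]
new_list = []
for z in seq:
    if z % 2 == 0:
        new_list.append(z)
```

Count even numbers in [20, 10, 8, 1, 2, 12, 3]
`new_list` takes the values: [] → [20] → [20, 10] → [20, 10, 8] → [20, 10, 8, 2] → [20, 10, 8, 2, 12]
So `len(new_list)` = 5

Answer: 5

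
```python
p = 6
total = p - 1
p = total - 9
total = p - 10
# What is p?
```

Trace:
`p = 6` → p = 6
`total = p - 1` → total = 5
`p = total - 9` → p = -4
`total = p - 10` → total = -14
So p = -4

Answer: -4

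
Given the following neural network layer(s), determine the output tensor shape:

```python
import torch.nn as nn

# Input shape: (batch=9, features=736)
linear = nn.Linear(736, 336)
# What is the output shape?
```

Input: (9, 736) -> Output: (9, 336)

Answer: (9, 336)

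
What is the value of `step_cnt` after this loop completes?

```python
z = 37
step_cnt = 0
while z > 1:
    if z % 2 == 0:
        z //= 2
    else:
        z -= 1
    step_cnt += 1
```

Steps to reduce 37 to 1
`step_cnt` takes the values: 0 → 1 → 2 → 3 → 4 → 5 → 6 → 7

Answer: 7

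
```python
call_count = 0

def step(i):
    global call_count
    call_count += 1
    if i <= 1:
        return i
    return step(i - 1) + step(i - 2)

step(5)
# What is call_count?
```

Calls(i) = 1 + Calls(i-1) + Calls(i-2); Calls(0)=Calls(1)=1. For i=5 this gives 15.

Answer: 15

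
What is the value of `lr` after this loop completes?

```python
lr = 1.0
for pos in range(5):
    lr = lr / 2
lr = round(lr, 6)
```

Halving LR 5 times: 1 / 2^5
`lr` takes the values: 1.0 → 0.5 → 0.25 → 0.125 → 0.0625 → 0.03125

Answer: 0.03125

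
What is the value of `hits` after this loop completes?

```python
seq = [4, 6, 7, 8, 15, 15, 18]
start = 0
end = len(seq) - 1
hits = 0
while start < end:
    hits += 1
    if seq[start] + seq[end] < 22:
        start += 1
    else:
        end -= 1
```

Steps to find pair summing to 22
`hits` takes the values: 0 → 1 → 2 → 3 → 4 → 5 → 6

Answer: 6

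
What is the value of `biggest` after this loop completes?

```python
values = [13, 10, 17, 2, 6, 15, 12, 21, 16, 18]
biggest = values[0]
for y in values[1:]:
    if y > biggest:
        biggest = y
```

Maximum of [13, 10, 17, 2, 6, 15, 12, 21, 16, 18]
`biggest` takes the values: 13 → 17 → 21

Answer: 21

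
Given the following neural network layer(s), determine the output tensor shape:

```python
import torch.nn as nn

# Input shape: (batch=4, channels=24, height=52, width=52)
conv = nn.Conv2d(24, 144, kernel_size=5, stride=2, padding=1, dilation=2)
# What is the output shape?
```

Input: (4, 24, 52, 52) -> Output: (4, 144, 23, 23)

Answer: (4, 144, 23, 23)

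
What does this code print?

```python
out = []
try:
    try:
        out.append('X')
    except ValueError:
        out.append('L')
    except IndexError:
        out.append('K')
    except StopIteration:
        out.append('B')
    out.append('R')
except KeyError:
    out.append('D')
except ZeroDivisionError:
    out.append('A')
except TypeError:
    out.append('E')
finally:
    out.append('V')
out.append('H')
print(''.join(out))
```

Execution trace: 'X' (inner try body, no exception) → 'R' (try body, no exception) → 'V' (finally) → 'H' (after the try/except). Output: XRVH

Answer: XRVH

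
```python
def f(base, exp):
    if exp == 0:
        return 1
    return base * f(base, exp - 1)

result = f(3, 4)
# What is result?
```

f(3, 4) = 3 * 3 * 3 * 3 = 81

Answer: 81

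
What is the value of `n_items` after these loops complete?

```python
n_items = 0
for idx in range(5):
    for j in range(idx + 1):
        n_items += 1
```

Triangle: 1 + 2 + ... + 5
`n_items` takes the values: 0 → 1 → 2 → 3 → 4 → 5 → 6 → 7 → 8 → 9 → 10 → 11 → 12 → 13 → 14 → 15

Answer: 15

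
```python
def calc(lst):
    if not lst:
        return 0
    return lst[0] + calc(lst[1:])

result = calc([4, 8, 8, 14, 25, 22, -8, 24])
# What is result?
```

4 + 8 + 8 + 14 + 25 + 22 + (-8) + 24 + 0 = 97

Answer: 97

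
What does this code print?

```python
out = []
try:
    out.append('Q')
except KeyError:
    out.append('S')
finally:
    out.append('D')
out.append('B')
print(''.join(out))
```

Execution trace: 'Q' (try body, no exception) → 'D' (finally) → 'B' (after the try/except). Output: QDB

Answer: QDB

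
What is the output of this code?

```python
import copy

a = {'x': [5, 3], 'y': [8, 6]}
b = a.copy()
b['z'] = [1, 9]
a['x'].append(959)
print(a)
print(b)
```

Key concept: shallow copy of dict with mutable values.
Step by step:
`a = {'x': [5, 3], 'y': [8, 6]}` → a = {'x': [5, 3], 'y': [8, 6]}
`b = a.copy()` → b = {'x': [5, 3], 'y': [8, 6]}
`b['z'] = [1, 9]` → b = {'x': [5, 3], 'y': [8, 6], 'z': [1, 9]}
`a['x'].append(959)` → a = {'x': [5, 3, 959], 'y': [8, 6]}; b = {'x': [5, 3, 959], 'y': [8, 6], 'z': [1, 9]}
`print(a)` → prints {'x': [5, 3, 959], 'y': [8, 6]}
`print(b)` → prints {'x': [5, 3, 959], 'y': [8, 6], 'z': [1, 9]}

Answer:
{'x': [5, 3, 959], 'y': [8, 6]}
{'x': [5, 3, 959], 'y': [8, 6], 'z': [1, 9]}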